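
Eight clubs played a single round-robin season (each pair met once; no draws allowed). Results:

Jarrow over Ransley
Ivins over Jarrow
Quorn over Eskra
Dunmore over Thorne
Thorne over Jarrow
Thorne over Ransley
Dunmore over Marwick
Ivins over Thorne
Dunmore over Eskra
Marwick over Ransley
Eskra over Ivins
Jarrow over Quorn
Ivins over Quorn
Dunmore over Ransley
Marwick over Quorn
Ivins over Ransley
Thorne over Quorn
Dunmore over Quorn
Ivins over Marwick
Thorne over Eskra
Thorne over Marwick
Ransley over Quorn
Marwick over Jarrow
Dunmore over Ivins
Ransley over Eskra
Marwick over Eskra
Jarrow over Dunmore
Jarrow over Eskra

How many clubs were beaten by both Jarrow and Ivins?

2

Jarrow beat: Quorn, Eskra, Ransley, Dunmore.
Ivins beat: Quorn, Jarrow, Thorne, Marwick, Ransley.
Both beat: Quorn, Ransley — 2.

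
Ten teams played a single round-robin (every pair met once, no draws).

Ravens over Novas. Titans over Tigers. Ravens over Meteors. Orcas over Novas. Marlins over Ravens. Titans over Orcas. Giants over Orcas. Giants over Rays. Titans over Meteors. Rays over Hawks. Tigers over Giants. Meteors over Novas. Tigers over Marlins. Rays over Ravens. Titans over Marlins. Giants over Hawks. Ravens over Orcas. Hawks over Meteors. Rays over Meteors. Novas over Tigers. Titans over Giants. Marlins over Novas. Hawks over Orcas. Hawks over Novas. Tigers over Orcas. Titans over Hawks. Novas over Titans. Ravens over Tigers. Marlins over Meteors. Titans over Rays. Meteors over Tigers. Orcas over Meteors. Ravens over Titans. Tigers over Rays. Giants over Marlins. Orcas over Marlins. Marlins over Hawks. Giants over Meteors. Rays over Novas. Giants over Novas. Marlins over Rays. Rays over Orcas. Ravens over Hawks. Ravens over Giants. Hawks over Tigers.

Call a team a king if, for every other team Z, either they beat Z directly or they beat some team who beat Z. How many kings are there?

Ravens reaches everyone (king).
Hawks cannot reach Ravens in two steps.
Titans reaches everyone (king).
Rays reaches everyone (king).
Meteors cannot reach Ravens, Hawks in two steps.
Marlins reaches everyone (king).
Orcas cannot reach Giants in two steps.
Tigers cannot reach Titans in two steps.
Giants reaches everyone (king).
Novas cannot reach Ravens in two steps.
Kings: Ravens, Titans, Rays, Marlins, Giants — 5.

5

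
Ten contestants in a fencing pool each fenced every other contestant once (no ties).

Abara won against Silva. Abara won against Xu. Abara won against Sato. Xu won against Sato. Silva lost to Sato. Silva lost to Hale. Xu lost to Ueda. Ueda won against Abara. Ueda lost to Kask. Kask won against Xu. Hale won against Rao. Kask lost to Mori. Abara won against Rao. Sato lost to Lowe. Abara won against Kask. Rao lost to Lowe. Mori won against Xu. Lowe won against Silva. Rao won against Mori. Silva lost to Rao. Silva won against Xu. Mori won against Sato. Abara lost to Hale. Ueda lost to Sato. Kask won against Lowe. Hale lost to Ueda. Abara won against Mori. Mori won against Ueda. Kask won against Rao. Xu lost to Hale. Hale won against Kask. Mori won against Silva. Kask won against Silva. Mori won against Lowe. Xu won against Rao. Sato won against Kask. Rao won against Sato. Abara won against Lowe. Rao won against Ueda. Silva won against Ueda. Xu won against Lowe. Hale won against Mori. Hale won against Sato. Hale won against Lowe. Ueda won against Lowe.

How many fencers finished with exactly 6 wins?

1

Win totals: Xu 3, Hale 8, Abara 7, Mori 6, Lowe 3, Kask 5, Ueda 4, Sato 3, Silva 2, Rao 4.
Exactly 6: Mori — 1 fencer.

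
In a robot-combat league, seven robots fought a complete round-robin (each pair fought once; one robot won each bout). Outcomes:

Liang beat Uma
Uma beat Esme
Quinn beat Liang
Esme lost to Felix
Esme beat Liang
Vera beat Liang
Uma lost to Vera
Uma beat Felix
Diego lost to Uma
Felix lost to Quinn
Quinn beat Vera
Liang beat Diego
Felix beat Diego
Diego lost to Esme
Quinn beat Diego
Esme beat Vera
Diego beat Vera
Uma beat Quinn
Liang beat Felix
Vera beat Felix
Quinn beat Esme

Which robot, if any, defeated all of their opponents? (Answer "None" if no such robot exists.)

None

Highest win total is Quinn with 5 (out of 6 possible).
Quinn lost to Uma, so no robot went undefeated.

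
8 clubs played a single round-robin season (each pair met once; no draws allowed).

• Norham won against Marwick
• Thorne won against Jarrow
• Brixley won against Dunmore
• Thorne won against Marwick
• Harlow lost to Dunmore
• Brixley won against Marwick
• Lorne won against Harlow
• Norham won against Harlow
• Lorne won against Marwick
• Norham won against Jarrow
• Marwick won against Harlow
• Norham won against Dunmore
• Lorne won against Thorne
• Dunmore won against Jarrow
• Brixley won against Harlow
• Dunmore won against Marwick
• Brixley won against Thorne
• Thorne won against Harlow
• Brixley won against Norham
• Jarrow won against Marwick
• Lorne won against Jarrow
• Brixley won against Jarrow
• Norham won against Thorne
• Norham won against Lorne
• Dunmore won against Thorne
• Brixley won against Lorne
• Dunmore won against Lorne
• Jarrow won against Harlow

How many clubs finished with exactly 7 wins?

Win totals: Thorne 3, Dunmore 5, Lorne 4, Harlow 0, Norham 6, Brixley 7, Jarrow 2, Marwick 1.
Exactly 7: Brixley — 1 club.

1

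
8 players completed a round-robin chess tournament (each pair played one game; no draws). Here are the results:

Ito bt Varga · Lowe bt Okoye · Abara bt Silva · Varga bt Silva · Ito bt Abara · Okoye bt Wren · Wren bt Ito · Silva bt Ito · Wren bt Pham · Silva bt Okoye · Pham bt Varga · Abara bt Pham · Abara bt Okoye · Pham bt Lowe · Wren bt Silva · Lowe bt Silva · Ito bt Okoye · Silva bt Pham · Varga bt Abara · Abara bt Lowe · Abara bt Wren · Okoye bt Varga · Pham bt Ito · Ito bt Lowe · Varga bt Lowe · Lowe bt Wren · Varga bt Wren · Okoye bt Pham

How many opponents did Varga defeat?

Varga's results: beat Wren, Lowe, Silva, Abara; lost to Ito, Pham, Okoye.
That is 4 wins.

4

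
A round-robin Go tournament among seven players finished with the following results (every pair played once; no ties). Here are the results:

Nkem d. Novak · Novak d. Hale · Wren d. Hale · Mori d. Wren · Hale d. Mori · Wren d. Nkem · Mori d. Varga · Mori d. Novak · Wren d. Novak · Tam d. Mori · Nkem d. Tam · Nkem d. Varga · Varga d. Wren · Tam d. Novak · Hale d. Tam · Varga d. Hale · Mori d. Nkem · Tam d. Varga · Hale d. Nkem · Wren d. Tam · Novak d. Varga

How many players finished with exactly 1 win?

Win totals: Hale 3, Varga 2, Wren 4, Tam 3, Mori 4, Nkem 3, Novak 2.
No player has exactly 1 wins.

0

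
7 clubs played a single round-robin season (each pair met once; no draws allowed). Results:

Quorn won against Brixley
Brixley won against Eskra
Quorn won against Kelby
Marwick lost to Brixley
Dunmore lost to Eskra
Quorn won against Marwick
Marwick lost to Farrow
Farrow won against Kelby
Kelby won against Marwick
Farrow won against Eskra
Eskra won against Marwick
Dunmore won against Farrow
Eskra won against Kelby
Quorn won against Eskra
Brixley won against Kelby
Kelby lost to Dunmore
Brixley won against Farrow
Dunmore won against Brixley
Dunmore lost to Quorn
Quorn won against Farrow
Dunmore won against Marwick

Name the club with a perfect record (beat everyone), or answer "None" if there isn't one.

Quorn

Quorn has 6 wins out of 6 opponents — a perfect record.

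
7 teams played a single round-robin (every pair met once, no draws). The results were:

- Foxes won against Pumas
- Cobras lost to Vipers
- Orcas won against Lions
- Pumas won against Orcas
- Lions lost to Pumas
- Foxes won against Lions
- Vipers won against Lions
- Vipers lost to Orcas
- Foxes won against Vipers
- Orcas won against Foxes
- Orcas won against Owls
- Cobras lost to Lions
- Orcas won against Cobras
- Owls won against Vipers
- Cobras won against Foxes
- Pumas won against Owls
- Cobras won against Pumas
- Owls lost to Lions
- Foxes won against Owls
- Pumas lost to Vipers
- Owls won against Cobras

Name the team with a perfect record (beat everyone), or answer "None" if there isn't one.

None

Highest win total is Orcas with 5 (out of 6 possible).
Orcas lost to Pumas, so no team went undefeated.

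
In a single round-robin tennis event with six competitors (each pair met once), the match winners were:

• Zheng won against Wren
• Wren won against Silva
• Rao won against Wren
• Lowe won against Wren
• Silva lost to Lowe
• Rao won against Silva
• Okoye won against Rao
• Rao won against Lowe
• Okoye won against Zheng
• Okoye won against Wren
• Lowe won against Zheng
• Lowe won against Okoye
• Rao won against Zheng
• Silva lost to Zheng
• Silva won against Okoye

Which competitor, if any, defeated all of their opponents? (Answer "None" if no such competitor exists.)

None

Highest win total is Rao with 4 (out of 5 possible).
Rao lost to Okoye, so no competitor went undefeated.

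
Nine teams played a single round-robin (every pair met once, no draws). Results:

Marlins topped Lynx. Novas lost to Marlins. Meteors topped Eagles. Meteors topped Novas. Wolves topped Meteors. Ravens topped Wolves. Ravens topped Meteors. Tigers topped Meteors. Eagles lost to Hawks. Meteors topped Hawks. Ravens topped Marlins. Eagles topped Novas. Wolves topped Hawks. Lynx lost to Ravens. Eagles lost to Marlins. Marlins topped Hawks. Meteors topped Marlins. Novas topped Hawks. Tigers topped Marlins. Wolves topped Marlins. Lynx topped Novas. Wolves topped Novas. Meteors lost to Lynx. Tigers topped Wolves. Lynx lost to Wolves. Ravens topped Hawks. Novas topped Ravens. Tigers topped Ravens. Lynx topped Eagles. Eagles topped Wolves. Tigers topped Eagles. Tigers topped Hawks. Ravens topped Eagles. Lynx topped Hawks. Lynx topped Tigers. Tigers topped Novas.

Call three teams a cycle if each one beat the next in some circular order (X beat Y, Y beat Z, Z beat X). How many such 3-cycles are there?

Win totals: Wolves 5, Lynx 5, Tigers 7, Meteors 4, Eagles 2, Marlins 4, Novas 2, Hawks 1, Ravens 6.
A team with w wins dominates both others in C(w,2) triples; summing gives 10 + 10 + 21 + 6 + 1 + 6 + 1 + 0 + 15 = 70 transitive triples.
Total triples C(9,3) = 84, so cyclic triples = 84 − 70 = 14.

14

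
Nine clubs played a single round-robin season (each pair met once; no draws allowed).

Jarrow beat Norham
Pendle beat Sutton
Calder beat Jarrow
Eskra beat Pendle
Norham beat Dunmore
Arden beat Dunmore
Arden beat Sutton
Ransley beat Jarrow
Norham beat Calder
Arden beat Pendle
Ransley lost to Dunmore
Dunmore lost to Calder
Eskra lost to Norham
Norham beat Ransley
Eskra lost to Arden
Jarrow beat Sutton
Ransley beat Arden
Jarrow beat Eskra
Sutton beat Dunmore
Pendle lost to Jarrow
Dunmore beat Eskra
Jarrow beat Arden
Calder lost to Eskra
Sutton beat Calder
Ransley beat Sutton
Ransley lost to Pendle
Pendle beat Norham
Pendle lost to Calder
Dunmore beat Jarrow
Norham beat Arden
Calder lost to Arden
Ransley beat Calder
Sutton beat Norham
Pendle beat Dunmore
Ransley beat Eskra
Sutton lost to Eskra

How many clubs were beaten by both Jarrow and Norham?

2

Jarrow beat: Pendle, Eskra, Norham, Sutton, Arden.
Norham beat: Calder, Eskra, Dunmore, Ransley, Arden.
Both beat: Eskra, Arden — 2.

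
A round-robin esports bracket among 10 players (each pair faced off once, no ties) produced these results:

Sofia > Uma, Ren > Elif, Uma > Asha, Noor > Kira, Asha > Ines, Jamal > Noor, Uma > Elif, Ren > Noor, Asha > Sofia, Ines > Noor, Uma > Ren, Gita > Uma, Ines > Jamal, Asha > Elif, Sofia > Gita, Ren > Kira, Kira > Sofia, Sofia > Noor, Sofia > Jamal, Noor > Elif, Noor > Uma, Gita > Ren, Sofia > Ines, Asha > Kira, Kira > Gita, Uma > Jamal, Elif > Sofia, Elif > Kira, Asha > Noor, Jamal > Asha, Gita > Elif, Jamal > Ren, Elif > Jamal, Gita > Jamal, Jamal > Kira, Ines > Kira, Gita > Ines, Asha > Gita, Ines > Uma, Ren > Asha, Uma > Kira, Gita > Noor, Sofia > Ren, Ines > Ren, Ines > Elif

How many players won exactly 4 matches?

Win totals: Ren 4, Uma 5, Jamal 4, Kira 2, Sofia 6, Elif 3, Asha 6, Gita 6, Noor 3, Ines 6.
Exactly 4: Ren, Jamal — 2 players.

2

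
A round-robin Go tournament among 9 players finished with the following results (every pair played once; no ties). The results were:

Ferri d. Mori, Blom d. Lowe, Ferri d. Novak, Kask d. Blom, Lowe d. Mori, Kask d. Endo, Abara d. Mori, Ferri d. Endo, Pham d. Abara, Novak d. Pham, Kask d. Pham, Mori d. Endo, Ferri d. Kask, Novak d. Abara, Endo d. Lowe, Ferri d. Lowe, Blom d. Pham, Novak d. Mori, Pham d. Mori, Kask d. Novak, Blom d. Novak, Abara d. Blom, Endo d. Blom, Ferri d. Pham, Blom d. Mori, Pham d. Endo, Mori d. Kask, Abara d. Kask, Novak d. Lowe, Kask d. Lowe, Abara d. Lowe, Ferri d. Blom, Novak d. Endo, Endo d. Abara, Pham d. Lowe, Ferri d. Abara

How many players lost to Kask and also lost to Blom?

3

Kask beat: Blom, Lowe, Pham, Novak, Endo.
Blom beat: Lowe, Pham, Mori, Novak.
Both beat: Lowe, Pham, Novak — 3.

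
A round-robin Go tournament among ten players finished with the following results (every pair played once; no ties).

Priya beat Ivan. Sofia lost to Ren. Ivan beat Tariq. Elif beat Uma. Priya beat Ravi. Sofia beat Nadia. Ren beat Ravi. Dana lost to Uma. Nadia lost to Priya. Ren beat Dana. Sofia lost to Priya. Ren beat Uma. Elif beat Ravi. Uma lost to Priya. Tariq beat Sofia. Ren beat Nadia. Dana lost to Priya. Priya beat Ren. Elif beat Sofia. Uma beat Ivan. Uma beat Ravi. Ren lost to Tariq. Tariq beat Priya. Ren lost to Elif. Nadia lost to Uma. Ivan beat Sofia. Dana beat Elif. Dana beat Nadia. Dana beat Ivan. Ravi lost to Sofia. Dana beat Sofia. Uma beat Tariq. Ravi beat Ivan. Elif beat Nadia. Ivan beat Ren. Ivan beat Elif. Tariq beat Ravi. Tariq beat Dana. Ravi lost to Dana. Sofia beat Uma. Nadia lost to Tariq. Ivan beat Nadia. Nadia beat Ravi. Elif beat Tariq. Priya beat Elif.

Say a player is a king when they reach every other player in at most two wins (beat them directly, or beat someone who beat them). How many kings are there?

Ren cannot reach Priya in two steps.
Sofia cannot reach Ren, Elif, Priya in two steps.
Uma reaches everyone (king).
Dana cannot reach Priya in two steps.
Elif reaches everyone (king).
Priya reaches everyone (king).
Tariq reaches everyone (king).
Ivan reaches everyone (king).
Ravi cannot reach Uma, Dana, Priya in two steps.
Nadia cannot reach Ren, Sofia, Uma, Dana, Elif, Priya, Tariq in two steps.
Kings: Uma, Elif, Priya, Tariq, Ivan — 5.

5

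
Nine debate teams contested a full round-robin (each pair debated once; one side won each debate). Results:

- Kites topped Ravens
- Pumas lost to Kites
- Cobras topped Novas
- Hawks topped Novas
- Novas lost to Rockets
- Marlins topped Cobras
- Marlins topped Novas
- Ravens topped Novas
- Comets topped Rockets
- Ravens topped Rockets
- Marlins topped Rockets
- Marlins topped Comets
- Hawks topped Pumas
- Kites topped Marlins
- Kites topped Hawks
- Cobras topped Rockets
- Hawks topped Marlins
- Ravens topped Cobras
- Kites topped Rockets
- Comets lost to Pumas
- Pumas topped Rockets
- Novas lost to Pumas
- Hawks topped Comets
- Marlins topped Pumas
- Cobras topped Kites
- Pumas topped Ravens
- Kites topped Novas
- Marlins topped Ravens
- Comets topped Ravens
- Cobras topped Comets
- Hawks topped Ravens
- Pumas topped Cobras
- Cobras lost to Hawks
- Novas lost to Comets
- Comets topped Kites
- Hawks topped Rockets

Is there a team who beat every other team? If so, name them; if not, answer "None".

Highest win total is Hawks with 7 (out of 8 possible).
Hawks lost to Kites, so no team went undefeated.

None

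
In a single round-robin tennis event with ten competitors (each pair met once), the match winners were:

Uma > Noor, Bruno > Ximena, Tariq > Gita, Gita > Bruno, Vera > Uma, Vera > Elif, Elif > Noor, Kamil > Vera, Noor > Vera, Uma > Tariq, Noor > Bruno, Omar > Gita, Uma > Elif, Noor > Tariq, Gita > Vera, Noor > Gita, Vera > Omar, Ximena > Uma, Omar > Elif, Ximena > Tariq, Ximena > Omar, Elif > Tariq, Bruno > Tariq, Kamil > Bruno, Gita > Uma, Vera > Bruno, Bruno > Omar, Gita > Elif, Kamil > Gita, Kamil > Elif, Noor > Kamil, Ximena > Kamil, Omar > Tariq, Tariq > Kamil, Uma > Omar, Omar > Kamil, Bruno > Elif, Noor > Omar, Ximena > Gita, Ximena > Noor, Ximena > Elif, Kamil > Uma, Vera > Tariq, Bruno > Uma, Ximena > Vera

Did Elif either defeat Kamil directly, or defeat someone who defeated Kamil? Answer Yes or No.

Yes

Elif did not beat Kamil directly.
Elif beat Tariq, Noor. Of those, Tariq beat Kamil.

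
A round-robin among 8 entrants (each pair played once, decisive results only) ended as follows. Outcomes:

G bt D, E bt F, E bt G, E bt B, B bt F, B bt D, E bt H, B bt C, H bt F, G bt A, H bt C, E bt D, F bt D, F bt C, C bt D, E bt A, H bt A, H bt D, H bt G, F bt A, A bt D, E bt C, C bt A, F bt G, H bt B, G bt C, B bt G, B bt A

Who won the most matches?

E

Win totals: A 1, B 5, C 2, D 0, E 7, F 4, G 3, H 6.
E leads with 7 wins (next highest: 6).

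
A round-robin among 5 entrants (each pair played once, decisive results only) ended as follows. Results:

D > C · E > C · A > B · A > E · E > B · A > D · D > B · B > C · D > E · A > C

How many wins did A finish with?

A's results: beat B, C, D, E; lost to no one.
That is 4 wins.

4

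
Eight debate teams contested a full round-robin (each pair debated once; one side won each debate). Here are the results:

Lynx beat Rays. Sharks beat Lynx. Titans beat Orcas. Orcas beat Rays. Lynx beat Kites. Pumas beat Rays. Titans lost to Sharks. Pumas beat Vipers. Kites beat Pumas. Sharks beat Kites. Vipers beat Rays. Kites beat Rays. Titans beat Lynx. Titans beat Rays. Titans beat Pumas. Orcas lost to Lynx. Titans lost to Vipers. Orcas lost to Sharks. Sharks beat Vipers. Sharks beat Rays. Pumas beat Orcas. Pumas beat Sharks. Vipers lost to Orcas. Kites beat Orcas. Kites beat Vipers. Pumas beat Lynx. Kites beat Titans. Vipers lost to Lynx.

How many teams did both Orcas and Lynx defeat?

2

Orcas beat: Rays, Vipers.
Lynx beat: Rays, Orcas, Kites, Vipers.
Both beat: Rays, Vipers — 2.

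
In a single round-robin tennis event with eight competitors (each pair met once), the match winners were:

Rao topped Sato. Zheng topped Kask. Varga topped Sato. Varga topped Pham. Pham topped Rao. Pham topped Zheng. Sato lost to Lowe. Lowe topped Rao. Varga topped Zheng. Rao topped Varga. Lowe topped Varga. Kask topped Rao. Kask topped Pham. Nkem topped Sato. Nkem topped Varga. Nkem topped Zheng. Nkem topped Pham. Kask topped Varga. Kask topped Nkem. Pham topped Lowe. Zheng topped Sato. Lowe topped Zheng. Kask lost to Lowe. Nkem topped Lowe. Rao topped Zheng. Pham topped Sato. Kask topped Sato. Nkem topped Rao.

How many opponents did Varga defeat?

Varga's results: beat Sato, Zheng, Pham; lost to Rao, Lowe, Kask, Nkem.
That is 3 wins.

3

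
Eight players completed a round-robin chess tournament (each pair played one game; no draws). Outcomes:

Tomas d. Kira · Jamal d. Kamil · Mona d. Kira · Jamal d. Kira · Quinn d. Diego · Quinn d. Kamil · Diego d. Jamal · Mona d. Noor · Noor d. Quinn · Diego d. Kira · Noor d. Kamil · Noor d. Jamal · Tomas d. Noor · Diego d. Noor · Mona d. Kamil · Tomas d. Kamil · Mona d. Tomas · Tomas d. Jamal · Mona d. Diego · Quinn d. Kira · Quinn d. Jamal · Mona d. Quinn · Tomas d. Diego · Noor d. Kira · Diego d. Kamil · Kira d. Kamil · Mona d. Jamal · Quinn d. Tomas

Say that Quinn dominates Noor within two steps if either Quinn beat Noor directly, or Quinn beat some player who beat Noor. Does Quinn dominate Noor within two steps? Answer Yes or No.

Yes

Quinn did not beat Noor directly.
Quinn beat Kira, Tomas, Diego, Kamil, Jamal. Of those, Tomas beat Noor.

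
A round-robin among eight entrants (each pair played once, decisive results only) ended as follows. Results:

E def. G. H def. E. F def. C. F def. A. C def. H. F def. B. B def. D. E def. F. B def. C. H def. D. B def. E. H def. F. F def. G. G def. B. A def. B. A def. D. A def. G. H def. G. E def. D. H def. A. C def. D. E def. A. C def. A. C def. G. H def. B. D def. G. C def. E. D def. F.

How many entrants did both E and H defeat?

E beat: A, D, F, G.
H beat: A, B, D, E, F, G.
Both beat: A, D, F, G — 4.

4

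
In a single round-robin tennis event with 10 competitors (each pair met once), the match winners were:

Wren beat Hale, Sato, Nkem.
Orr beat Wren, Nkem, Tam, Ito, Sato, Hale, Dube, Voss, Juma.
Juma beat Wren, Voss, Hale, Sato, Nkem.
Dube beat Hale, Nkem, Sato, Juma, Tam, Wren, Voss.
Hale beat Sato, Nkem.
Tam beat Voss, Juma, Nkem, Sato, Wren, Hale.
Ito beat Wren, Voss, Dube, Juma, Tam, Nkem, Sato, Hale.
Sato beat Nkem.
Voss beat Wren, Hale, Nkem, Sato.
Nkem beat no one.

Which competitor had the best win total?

Win totals: Orr 9, Ito 8, Wren 3, Nkem 0, Hale 2, Dube 7, Voss 4, Tam 6, Sato 1, Juma 5.
Orr leads with 9 wins (next highest: 8).

Orr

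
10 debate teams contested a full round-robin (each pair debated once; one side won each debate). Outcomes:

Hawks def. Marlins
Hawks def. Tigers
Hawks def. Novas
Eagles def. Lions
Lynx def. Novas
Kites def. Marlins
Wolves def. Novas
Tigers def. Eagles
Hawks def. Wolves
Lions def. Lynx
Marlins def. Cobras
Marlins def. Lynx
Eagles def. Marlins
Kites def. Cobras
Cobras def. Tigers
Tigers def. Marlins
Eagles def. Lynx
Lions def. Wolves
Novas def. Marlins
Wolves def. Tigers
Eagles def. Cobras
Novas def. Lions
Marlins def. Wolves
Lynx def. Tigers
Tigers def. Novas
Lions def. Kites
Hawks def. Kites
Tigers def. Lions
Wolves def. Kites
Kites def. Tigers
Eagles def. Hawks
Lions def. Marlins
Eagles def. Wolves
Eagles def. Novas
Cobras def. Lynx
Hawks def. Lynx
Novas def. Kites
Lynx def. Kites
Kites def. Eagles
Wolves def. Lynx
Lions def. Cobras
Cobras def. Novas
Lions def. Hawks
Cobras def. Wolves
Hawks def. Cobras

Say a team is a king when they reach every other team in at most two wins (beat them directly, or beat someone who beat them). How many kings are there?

6

Hawks reaches everyone (king).
Novas reaches everyone (king).
Lynx cannot reach Hawks, Wolves in two steps.
Eagles reaches everyone (king).
Cobras cannot reach Hawks in two steps.
Kites reaches everyone (king).
Marlins cannot reach Hawks, Eagles, Lions in two steps.
Wolves cannot reach Hawks in two steps.
Lions reaches everyone (king).
Tigers reaches everyone (king).
Kings: Hawks, Novas, Eagles, Kites, Lions, Tigers — 6.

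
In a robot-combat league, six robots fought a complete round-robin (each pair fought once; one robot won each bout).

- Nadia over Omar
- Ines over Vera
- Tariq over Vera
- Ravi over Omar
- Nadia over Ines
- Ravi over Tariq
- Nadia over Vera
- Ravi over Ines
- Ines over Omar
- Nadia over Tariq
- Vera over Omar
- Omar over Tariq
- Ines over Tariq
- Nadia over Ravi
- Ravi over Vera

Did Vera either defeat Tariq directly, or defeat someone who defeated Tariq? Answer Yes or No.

Vera did not beat Tariq directly.
Vera beat Omar. Of those, Omar beat Tariq.

Yes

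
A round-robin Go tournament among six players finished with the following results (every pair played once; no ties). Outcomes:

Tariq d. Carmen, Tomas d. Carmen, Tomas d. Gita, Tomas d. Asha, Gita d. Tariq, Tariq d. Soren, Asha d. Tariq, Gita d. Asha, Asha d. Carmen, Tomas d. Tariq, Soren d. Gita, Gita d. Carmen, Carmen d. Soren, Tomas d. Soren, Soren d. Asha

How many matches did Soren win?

Soren's results: beat Gita, Asha; lost to Tomas, Tariq, Carmen.
That is 2 wins.

2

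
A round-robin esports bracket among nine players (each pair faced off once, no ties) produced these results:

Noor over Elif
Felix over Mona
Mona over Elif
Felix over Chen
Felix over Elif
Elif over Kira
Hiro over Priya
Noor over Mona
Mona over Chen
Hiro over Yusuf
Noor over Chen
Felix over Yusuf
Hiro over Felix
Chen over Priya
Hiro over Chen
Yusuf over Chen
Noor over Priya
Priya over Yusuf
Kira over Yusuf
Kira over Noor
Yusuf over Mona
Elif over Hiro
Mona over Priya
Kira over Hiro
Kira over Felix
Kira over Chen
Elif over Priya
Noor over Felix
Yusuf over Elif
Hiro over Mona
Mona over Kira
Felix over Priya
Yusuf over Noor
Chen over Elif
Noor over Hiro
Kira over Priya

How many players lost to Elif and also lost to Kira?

2

Elif beat: Kira, Hiro, Priya.
Kira beat: Yusuf, Noor, Chen, Felix, Hiro, Priya.
Both beat: Hiro, Priya — 2.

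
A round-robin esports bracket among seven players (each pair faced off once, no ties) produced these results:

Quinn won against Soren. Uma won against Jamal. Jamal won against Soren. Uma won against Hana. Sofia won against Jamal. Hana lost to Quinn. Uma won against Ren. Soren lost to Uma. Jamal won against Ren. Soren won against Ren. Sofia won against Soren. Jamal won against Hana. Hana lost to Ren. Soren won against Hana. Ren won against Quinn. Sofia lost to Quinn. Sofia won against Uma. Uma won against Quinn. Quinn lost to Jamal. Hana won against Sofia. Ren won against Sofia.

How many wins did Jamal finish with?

Jamal's results: beat Ren, Hana, Soren, Quinn; lost to Sofia, Uma.
That is 4 wins.

4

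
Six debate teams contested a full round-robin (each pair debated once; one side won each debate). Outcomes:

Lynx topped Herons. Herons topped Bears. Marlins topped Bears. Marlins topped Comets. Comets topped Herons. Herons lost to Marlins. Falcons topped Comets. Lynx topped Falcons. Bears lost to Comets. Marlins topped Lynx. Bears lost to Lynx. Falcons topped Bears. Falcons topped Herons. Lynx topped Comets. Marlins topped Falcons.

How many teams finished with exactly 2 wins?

1

Win totals: Marlins 5, Lynx 4, Comets 2, Falcons 3, Bears 0, Herons 1.
Exactly 2: Comets — 1 team.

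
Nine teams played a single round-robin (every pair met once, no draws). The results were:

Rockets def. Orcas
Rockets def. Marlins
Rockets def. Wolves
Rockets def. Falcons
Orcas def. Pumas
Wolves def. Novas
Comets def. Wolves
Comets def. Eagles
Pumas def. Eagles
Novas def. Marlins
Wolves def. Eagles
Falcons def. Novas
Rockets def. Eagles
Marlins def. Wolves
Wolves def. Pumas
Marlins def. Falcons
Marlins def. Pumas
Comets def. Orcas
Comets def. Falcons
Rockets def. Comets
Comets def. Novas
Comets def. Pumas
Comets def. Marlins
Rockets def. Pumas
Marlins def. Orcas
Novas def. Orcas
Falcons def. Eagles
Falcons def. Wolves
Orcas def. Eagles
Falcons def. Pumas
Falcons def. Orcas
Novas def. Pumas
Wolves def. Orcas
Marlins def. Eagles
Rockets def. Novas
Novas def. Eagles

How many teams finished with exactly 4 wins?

Win totals: Comets 7, Rockets 8, Pumas 1, Novas 4, Falcons 5, Eagles 0, Wolves 4, Orcas 2, Marlins 5.
Exactly 4: Novas, Wolves — 2 teams.

2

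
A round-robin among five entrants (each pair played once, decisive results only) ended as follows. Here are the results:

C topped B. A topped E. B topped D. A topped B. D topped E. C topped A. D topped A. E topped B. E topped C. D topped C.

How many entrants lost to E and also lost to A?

1

E beat: B, C.
A beat: B, E.
Both beat: B — 1.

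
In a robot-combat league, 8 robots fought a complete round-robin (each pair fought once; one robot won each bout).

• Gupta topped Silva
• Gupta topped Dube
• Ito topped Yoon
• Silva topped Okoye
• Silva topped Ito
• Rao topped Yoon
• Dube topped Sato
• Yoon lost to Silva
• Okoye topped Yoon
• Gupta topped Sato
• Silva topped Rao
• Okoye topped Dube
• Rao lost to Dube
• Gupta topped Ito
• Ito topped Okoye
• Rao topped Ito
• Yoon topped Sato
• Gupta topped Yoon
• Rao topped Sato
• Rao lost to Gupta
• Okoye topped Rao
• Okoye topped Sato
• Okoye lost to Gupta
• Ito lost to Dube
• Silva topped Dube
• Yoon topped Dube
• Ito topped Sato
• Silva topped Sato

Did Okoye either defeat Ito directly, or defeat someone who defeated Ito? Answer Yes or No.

Okoye did not beat Ito directly.
Okoye beat Dube, Rao, Sato, Yoon. Of those, Dube beat Ito.

Yes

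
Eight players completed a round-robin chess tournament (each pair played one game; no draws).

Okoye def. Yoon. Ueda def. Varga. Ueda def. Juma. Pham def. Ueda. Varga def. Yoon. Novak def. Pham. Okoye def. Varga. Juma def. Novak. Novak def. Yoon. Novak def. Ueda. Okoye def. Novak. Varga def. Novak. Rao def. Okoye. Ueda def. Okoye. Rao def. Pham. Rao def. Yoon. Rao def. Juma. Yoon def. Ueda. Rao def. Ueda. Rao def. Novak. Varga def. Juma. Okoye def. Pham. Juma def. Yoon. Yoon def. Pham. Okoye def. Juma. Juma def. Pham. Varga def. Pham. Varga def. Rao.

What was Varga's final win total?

5

Varga's results: beat Pham, Yoon, Juma, Novak, Rao; lost to Okoye, Ueda.
That is 5 wins.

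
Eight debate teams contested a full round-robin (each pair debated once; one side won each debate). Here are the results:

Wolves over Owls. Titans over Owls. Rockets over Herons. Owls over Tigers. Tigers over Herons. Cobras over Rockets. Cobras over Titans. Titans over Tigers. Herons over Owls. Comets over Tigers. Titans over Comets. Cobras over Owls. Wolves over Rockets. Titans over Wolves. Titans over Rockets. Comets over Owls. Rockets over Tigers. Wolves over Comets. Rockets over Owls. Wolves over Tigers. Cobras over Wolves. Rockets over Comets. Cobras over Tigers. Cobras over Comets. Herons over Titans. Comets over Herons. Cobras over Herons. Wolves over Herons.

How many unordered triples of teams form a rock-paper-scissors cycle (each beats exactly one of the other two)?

Win totals: Herons 2, Wolves 5, Titans 5, Tigers 1, Cobras 7, Comets 3, Rockets 4, Owls 1.
A team with w wins dominates both others in C(w,2) triples; summing gives 1 + 10 + 10 + 0 + 21 + 3 + 6 + 0 = 51 transitive triples.
Total triples C(8,3) = 56, so cyclic triples = 56 − 51 = 5.

5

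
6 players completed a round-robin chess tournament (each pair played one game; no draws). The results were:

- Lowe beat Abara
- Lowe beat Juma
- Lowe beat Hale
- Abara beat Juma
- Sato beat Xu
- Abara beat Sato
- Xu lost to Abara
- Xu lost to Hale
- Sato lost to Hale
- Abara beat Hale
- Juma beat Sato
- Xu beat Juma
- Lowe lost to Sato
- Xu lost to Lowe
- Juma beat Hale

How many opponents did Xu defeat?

Xu's results: beat Juma; lost to Sato, Hale, Abara, Lowe.
That is 1 win.

1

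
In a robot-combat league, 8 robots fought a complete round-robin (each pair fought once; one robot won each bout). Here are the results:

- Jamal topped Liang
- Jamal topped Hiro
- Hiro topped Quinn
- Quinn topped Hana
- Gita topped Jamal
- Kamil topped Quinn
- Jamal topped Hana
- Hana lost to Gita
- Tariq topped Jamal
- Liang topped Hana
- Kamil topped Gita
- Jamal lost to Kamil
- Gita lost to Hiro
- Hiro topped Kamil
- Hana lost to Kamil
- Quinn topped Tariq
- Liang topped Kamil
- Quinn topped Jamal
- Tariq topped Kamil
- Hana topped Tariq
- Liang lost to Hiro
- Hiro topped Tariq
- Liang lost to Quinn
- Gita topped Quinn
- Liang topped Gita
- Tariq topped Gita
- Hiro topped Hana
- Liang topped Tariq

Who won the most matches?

Hiro

Win totals: Hana 1, Gita 3, Jamal 3, Quinn 4, Tariq 3, Liang 4, Hiro 6, Kamil 4.
Hiro leads with 6 wins (next highest: 4).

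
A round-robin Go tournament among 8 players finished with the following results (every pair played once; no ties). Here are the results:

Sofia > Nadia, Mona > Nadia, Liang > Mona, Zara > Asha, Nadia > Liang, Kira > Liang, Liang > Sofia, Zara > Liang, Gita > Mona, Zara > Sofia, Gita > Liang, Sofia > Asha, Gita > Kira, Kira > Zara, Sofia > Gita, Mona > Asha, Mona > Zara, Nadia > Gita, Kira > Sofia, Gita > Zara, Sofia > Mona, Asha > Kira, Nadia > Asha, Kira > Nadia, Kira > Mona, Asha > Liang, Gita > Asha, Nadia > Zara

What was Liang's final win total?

Liang's results: beat Mona, Sofia; lost to Kira, Nadia, Zara, Asha, Gita.
That is 2 wins.

2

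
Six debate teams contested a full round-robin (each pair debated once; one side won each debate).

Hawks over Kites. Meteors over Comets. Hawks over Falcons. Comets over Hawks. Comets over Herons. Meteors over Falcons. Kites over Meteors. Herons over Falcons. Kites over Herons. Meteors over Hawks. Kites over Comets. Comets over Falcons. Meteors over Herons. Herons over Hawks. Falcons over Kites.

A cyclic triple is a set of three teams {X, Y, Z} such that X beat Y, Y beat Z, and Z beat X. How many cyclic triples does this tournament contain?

Of the C(6,3) = 20 triples, the cyclic ones are: {Comets, Hawks, Kites}; {Comets, Kites, Falcons}; {Herons, Hawks, Kites}; {Herons, Kites, Falcons}; {Hawks, Kites, Meteors}; {Kites, Falcons, Meteors}.
That is 6.

6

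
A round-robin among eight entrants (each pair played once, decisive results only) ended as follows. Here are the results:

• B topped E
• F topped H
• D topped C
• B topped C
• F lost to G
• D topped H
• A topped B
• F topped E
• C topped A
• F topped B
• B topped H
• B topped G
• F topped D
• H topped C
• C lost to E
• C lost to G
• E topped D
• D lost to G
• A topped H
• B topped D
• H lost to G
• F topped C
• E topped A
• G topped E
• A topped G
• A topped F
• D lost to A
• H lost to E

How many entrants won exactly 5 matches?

Win totals: A 5, B 5, C 1, D 2, E 4, F 5, G 5, H 1.
Exactly 5: A, B, F, G — 4 entrants.

4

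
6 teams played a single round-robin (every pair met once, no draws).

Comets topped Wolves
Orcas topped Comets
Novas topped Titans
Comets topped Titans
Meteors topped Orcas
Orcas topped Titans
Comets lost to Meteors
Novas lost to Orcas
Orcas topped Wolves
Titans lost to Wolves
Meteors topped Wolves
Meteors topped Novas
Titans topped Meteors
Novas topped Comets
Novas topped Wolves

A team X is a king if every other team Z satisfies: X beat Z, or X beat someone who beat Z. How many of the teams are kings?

Meteors reaches everyone (king).
Wolves cannot reach Comets, Orcas, Novas in two steps.
Comets cannot reach Orcas, Novas in two steps.
Titans reaches everyone (king).
Orcas reaches everyone (king).
Novas cannot reach Orcas in two steps.
Kings: Meteors, Titans, Orcas — 3.

3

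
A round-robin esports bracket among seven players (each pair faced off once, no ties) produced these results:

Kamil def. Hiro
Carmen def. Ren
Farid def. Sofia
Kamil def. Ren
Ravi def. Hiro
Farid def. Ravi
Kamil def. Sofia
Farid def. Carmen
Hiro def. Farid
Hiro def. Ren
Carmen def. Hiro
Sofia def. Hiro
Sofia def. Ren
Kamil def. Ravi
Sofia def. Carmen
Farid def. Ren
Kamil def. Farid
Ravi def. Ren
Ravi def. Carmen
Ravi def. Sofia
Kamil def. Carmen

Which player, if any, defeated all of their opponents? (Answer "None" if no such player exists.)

Kamil

Kamil has 6 wins out of 6 opponents — a perfect record.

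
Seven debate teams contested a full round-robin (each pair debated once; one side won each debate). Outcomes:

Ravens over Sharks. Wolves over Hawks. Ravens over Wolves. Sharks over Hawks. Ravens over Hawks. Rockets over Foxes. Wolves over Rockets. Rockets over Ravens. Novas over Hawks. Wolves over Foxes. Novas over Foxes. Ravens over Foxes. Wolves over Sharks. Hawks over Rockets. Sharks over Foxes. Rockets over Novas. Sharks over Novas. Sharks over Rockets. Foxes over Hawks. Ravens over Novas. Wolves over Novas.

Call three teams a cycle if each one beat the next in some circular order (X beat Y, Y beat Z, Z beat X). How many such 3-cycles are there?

Win totals: Foxes 1, Rockets 3, Hawks 1, Wolves 5, Sharks 4, Ravens 5, Novas 2.
A team with w wins dominates both others in C(w,2) triples; summing gives 0 + 3 + 0 + 10 + 6 + 10 + 1 = 30 transitive triples.
Total triples C(7,3) = 35, so cyclic triples = 35 − 30 = 5.

5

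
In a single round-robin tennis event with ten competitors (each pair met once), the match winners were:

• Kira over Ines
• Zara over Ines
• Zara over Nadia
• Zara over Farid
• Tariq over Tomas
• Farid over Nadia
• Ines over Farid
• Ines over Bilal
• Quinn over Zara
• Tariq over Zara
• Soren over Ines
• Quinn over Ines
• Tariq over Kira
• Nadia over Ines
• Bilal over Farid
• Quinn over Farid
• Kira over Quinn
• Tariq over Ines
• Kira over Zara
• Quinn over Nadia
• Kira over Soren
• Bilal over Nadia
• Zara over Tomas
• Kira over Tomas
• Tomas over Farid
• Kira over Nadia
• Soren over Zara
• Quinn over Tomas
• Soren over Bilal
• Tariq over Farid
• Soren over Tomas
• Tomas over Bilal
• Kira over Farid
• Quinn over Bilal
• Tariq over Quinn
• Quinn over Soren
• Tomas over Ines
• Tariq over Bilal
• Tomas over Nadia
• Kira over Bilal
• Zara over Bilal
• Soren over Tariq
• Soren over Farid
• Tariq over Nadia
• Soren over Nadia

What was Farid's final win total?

1

Farid's results: beat Nadia; lost to Zara, Soren, Kira, Quinn, Bilal, Ines, Tariq, Tomas.
That is 1 win.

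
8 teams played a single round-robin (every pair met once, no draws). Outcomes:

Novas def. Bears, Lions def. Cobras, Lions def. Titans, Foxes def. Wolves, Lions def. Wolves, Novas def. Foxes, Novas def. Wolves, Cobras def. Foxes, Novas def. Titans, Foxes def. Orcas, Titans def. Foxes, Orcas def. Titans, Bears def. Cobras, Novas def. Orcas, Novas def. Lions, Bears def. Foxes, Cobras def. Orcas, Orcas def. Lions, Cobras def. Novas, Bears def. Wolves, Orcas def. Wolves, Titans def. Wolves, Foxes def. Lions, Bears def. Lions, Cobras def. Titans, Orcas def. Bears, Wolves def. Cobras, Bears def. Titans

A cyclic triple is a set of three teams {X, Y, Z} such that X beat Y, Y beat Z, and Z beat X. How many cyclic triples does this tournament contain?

Win totals: Bears 5, Wolves 1, Orcas 4, Titans 2, Lions 3, Cobras 4, Novas 6, Foxes 3.
A team with w wins dominates both others in C(w,2) triples; summing gives 10 + 0 + 6 + 1 + 3 + 6 + 15 + 3 = 44 transitive triples.
Total triples C(8,3) = 56, so cyclic triples = 56 − 44 = 12.

12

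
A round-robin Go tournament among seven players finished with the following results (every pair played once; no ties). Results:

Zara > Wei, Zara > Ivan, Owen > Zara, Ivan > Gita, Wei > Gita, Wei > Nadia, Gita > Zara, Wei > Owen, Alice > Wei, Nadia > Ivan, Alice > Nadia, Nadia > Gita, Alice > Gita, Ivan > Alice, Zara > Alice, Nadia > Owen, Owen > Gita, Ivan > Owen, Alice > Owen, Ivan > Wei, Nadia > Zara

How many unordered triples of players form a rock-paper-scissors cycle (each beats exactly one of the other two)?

Win totals: Ivan 4, Nadia 4, Gita 1, Owen 2, Zara 3, Alice 4, Wei 3.
A player with w wins dominates both others in C(w,2) triples; summing gives 6 + 6 + 0 + 1 + 3 + 6 + 3 = 25 transitive triples.
Total triples C(7,3) = 35, so cyclic triples = 35 − 25 = 10.

10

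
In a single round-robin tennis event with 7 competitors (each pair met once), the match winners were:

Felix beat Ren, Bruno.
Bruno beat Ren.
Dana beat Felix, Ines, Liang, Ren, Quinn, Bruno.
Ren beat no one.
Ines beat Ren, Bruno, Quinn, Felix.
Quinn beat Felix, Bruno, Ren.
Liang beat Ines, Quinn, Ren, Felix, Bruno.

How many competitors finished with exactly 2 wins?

1

Win totals: Ines 4, Ren 0, Bruno 1, Felix 2, Liang 5, Quinn 3, Dana 6.
Exactly 2: Felix — 1 competitor.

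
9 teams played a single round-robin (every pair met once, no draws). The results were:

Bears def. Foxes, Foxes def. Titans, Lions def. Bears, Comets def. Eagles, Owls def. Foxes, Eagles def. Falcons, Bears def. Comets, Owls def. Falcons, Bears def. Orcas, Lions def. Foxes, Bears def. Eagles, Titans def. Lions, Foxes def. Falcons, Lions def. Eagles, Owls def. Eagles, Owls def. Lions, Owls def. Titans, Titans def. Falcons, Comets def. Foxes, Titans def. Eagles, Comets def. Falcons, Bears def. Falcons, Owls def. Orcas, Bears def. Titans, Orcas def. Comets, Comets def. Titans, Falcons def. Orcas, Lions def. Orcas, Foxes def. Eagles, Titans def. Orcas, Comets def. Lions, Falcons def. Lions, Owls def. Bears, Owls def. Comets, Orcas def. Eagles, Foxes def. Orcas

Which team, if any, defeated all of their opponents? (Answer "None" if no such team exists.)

Owls has 8 wins out of 8 opponents — a perfect record.

Owls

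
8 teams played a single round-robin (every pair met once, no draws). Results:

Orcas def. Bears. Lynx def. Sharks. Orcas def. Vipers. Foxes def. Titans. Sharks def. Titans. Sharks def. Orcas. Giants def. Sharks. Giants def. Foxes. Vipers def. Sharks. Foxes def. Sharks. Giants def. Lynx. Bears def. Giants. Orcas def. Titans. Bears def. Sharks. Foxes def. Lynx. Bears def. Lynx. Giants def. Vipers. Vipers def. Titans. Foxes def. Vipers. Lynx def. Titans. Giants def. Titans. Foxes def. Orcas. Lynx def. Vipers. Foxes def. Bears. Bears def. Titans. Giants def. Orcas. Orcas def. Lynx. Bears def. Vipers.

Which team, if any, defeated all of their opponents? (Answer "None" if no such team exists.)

None

Highest win total is Giants with 6 (out of 7 possible).
Giants lost to Bears, so no team went undefeated.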